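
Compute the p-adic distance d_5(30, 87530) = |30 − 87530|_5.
d_5(30, 87530) = 1/3125

Step 1 — x − y = 30 − 87530 = -87500. Step 2 — v_5(-87500) = 5 (factor: -87500 = −(5^5 · 28); the sign does not affect v_p). Step 3 — |x − y|_5 = 5^{-5} = 1/3125.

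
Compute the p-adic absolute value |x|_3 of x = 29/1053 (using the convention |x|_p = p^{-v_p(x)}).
|29/1053|_3 = 81

Step 1 — compute v_3(x) by factoring powers of 3 out of the numerator and denominator: v_3(29/1053) = -4. Step 2 — apply |x|_p = p^{-v_p(x)} = 3^{4} = 81.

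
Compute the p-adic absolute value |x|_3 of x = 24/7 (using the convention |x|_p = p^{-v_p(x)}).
|24/7|_3 = 1/3

Step 1 — compute v_3(x) by factoring powers of 3 out of the numerator and denominator: v_3(24/7) = 1. Step 2 — apply |x|_p = p^{-v_p(x)} = 3^{-1} = 1/3.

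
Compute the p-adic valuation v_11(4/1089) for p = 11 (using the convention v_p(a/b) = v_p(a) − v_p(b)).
v_11(4/1089) = -2

Factor powers of 11 from the numerator and denominator of the reduced fraction: 4 = 11^0 · 4 and 1089 = 11^2 · 9. Apply v_p(a/b) = v_p(a) − v_p(b): v_11(4/1089) = 0 − 2 = -2.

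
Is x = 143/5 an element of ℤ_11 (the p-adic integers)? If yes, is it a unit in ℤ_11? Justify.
x ∈ ℤ_11 but not a unit; v_11(x) = 1 > 0

ℤ_11 = {x ∈ ℚ_11 : v_11(x) ≥ 0} and ℤ_11^× = {x ∈ ℤ_11 : v_11(x) = 0}. Here v_11(143/5) = v_11(num) − v_11(den) = 1; compare against these criteria.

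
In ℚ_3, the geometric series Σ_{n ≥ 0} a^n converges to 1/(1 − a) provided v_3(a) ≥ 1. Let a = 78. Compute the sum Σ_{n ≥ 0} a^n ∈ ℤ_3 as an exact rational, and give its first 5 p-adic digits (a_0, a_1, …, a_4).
Σ a^n = 1/(1 − a) = -1/77;  first 5 digits = (1, 2, 0, 2, 1)

v_3(a) = 1 ≥ 1, so the series converges in ℤ_3 to 1/(1 − a) = 1/(1 − 78) = -1/77. Expand this rational in ℤ_3: compute digits iteratively via d_i = x_i mod 3, x_{i+1} = (x_i − d_i)/3. The first 5 digits are (1, 2, 0, 2, 1).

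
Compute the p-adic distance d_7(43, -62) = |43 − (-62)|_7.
d_7(43, -62) = 1/7

Step 1 — x − y = 43 − (-62) = 105. Step 2 — v_7(105) = 1 (factor: 105 = (7^1 · 15); the sign does not affect v_p). Step 3 — |x − y|_7 = 7^{-1} = 1/7.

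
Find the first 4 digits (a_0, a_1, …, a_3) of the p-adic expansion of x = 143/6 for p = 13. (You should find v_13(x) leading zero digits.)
(a_0, …, a_3) = (0, 4, 2, 2)

v_13(143/6) = 1, so a_0 = ... = a_0 = 0. Factor out: x = 13^1 · u with u = 11/6 a unit in ℤ_13. Expand u iteratively via a_{v+i} = u_i mod 13, u_{i+1} = (u_i − a_{v+i})/13:
  u_0 = 11/6;  a_1 = 4;  u_1 = (u_0 − 4)/13 = -1/6
  u_1 = -1/6;  a_2 = 2;  u_2 = (u_1 − 2)/13 = -1/6
  u_2 = -1/6;  a_3 = 2;  u_3 = (u_2 − 2)/13 = -1/6
Digits: (0, 4, 2, 2).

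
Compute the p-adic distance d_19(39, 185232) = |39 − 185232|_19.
d_19(39, 185232) = 1/6859

Step 1 — x − y = 39 − 185232 = -185193. Step 2 — v_19(-185193) = 3 (factor: -185193 = −(19^3 · 27); the sign does not affect v_p). Step 3 — |x − y|_19 = 19^{-3} = 1/6859.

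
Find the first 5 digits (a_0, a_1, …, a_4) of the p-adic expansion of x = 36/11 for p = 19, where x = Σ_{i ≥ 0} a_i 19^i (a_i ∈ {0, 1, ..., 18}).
(a_0, …, a_4) = (5, 12, 8, 3, 5)

v_19(36/11) = 0 (numerator and denominator both coprime to 19), so x ∈ ℤ_19^×. Compute digits iteratively via a_i = x_i mod 19, x_{i+1} = (x_i − a_i)/19, with x_0 = x:
  x_0 = 36/11;  a_0 = 5;  x_1 = (x_0 − 5)/19 = -1/11
  x_1 = -1/11;  a_1 = 12;  x_2 = (x_1 − 12)/19 = -7/11
  x_2 = -7/11;  a_2 = 8;  x_3 = (x_2 − 8)/19 = -5/11
  x_3 = -5/11;  a_3 = 3;  x_4 = (x_3 − 3)/19 = -2/11
  x_4 = -2/11;  a_4 = 5;  x_5 = (x_4 − 5)/19 = -3/11
Digits: (5, 12, 8, 3, 5).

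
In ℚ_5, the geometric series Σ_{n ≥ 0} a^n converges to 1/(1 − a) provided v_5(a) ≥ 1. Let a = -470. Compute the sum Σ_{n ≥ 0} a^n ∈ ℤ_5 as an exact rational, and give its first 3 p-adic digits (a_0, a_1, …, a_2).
Σ a^n = 1/(1 − a) = 1/471;  first 3 digits = (1, 1, 2)

v_5(a) = 1 ≥ 1, so the series converges in ℤ_5 to 1/(1 − a) = 1/(1 − (-470)) = 1/471. Expand this rational in ℤ_5: compute digits iteratively via d_i = x_i mod 5, x_{i+1} = (x_i − d_i)/5. The first 3 digits are (1, 1, 2).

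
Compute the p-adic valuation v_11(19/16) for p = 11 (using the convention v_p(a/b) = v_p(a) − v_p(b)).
v_11(19/16) = 0

Factor powers of 11 from the numerator and denominator of the reduced fraction: 19 = 11^0 · 19 and 16 = 11^0 · 16. Apply v_p(a/b) = v_p(a) − v_p(b): v_11(19/16) = 0 − 0 = 0.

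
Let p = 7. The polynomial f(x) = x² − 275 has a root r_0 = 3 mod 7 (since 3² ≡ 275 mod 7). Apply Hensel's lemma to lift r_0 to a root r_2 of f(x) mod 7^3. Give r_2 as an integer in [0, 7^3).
r_2 = 31 (mod 343)

Hensel's recurrence: r_{i+1} = r_i − f(r_i)·(f′(r_i))^{-1} mod 7^{i+2}, with f′(x) = 2x. Iterate:
  r_0 = 3 (mod 7)
  r_1 = 31 (mod 49)
  r_2 = 31 (mod 343)
Final: r_2 = 31, and one checks f(r_2) ≡ 0 mod 7^3.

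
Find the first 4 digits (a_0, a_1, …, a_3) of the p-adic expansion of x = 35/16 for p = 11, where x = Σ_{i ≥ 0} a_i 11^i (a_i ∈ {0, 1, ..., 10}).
(a_0, …, a_3) = (7, 3, 10, 8)

v_11(35/16) = 0 (numerator and denominator both coprime to 11), so x ∈ ℤ_11^×. Compute digits iteratively via a_i = x_i mod 11, x_{i+1} = (x_i − a_i)/11, with x_0 = x:
  x_0 = 35/16;  a_0 = 7;  x_1 = (x_0 − 7)/11 = -7/16
  x_1 = -7/16;  a_1 = 3;  x_2 = (x_1 − 3)/11 = -5/16
  x_2 = -5/16;  a_2 = 10;  x_3 = (x_2 − 10)/11 = -15/16
  x_3 = -15/16;  a_3 = 8;  x_4 = (x_3 − 8)/11 = -13/16
Digits: (7, 3, 10, 8).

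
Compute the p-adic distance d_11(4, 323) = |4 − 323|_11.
d_11(4, 323) = 1/11

Step 1 — x − y = 4 − 323 = -319. Step 2 — v_11(-319) = 1 (factor: -319 = −(11^1 · 29); the sign does not affect v_p). Step 3 — |x − y|_11 = 11^{-1} = 1/11.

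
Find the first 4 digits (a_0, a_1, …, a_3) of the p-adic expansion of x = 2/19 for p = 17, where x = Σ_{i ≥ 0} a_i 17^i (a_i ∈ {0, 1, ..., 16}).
(a_0, …, a_3) = (1, 8, 4, 6)

v_17(2/19) = 0 (numerator and denominator both coprime to 17), so x ∈ ℤ_17^×. Compute digits iteratively via a_i = x_i mod 17, x_{i+1} = (x_i − a_i)/17, with x_0 = x:
  x_0 = 2/19;  a_0 = 1;  x_1 = (x_0 − 1)/17 = -1/19
  x_1 = -1/19;  a_1 = 8;  x_2 = (x_1 − 8)/17 = -9/19
  x_2 = -9/19;  a_2 = 4;  x_3 = (x_2 − 4)/17 = -5/19
  x_3 = -5/19;  a_3 = 6;  x_4 = (x_3 − 6)/17 = -7/19
Digits: (1, 8, 4, 6).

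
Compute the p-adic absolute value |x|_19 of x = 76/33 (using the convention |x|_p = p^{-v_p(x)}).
|76/33|_19 = 1/19

Step 1 — compute v_19(x) by factoring powers of 19 out of the numerator and denominator: v_19(76/33) = 1. Step 2 — apply |x|_p = p^{-v_p(x)} = 19^{-1} = 1/19.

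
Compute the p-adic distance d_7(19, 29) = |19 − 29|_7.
d_7(19, 29) = 1

Step 1 — x − y = 19 − 29 = -10. Step 2 — v_7(-10) = 0 (factor: -10 = −(7^0 · 10); the sign does not affect v_p). Step 3 — |x − y|_7 = 7^{0} = 1.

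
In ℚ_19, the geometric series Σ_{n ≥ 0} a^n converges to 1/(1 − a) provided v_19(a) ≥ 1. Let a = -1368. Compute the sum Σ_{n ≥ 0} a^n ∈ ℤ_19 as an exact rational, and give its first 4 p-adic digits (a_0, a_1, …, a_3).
Σ a^n = 1/(1 − a) = 1/1369;  first 4 digits = (1, 4, 12, 13)

v_19(a) = 1 ≥ 1, so the series converges in ℤ_19 to 1/(1 − a) = 1/(1 − (-1368)) = 1/1369. Expand this rational in ℤ_19: compute digits iteratively via d_i = x_i mod 19, x_{i+1} = (x_i − d_i)/19. The first 4 digits are (1, 4, 12, 13).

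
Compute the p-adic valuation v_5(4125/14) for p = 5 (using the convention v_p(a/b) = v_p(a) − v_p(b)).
v_5(4125/14) = 3

Factor powers of 5 from the numerator and denominator of the reduced fraction: 4125 = 5^3 · 33 and 14 = 5^0 · 14. Apply v_p(a/b) = v_p(a) − v_p(b): v_5(4125/14) = 3 − 0 = 3.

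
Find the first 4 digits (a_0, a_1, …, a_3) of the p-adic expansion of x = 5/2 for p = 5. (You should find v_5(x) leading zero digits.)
(a_0, …, a_3) = (0, 3, 2, 2)

v_5(5/2) = 1, so a_0 = ... = a_0 = 0. Factor out: x = 5^1 · u with u = 1/2 a unit in ℤ_5. Expand u iteratively via a_{v+i} = u_i mod 5, u_{i+1} = (u_i − a_{v+i})/5:
  u_0 = 1/2;  a_1 = 3;  u_1 = (u_0 − 3)/5 = -1/2
  u_1 = -1/2;  a_2 = 2;  u_2 = (u_1 − 2)/5 = -1/2
  u_2 = -1/2;  a_3 = 2;  u_3 = (u_2 − 2)/5 = -1/2
Digits: (0, 3, 2, 2).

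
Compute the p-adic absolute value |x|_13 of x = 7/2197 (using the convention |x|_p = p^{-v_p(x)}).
|7/2197|_13 = 2197

Step 1 — compute v_13(x) by factoring powers of 13 out of the numerator and denominator: v_13(7/2197) = -3. Step 2 — apply |x|_p = p^{-v_p(x)} = 13^{3} = 2197.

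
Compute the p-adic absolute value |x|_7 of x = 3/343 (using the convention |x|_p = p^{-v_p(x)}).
|3/343|_7 = 343

Step 1 — compute v_7(x) by factoring powers of 7 out of the numerator and denominator: v_7(3/343) = -3. Step 2 — apply |x|_p = p^{-v_p(x)} = 7^{3} = 343.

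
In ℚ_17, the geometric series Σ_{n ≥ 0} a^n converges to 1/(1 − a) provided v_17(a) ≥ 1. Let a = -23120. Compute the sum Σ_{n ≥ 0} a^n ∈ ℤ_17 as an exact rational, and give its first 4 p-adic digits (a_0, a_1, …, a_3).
Σ a^n = 1/(1 − a) = 1/23121;  first 4 digits = (1, 0, 5, 12)

v_17(a) = 2 ≥ 1, so the series converges in ℤ_17 to 1/(1 − a) = 1/(1 − (-23120)) = 1/23121. Expand this rational in ℤ_17: compute digits iteratively via d_i = x_i mod 17, x_{i+1} = (x_i − d_i)/17. The first 4 digits are (1, 0, 5, 12).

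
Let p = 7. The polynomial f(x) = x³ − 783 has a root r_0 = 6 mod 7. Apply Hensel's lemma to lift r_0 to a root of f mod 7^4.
r_3 = 1861 (mod 2401)

Hensel: r_{i+1} = r_i − f(r_i)/f′(r_i) mod 7^{i+2}, where f′(x) = 3x². Iterate:
  r_0 = 6 (mod 7)
  r_1 = 48 (mod 49)
  r_2 = 146 (mod 343)
  r_3 = 1861 (mod 2401)
Final: r = 1861 with f(r) ≡ 0 mod 7^4.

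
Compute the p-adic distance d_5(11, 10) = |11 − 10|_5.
d_5(11, 10) = 1

Step 1 — x − y = 11 − 10 = 1. Step 2 — v_5(1) = 0 (factor: 1 = (5^0 · 1); the sign does not affect v_p). Step 3 — |x − y|_5 = 5^{0} = 1.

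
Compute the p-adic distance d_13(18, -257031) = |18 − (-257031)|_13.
d_13(18, -257031) = 1/28561

Step 1 — x − y = 18 − (-257031) = 257049. Step 2 — v_13(257049) = 4 (factor: 257049 = (13^4 · 9); the sign does not affect v_p). Step 3 — |x − y|_13 = 13^{-4} = 1/28561.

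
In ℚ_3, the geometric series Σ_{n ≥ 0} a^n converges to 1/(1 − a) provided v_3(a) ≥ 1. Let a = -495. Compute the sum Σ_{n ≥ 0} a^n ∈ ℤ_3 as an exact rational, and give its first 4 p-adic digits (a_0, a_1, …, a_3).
Σ a^n = 1/(1 − a) = 1/496;  first 4 digits = (1, 0, 2, 2)

v_3(a) = 2 ≥ 1, so the series converges in ℤ_3 to 1/(1 − a) = 1/(1 − (-495)) = 1/496. Expand this rational in ℤ_3: compute digits iteratively via d_i = x_i mod 3, x_{i+1} = (x_i − d_i)/3. The first 4 digits are (1, 0, 2, 2).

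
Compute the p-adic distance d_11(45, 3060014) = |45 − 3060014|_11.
d_11(45, 3060014) = 1/161051

Step 1 — x − y = 45 − 3060014 = -3059969. Step 2 — v_11(-3059969) = 5 (factor: -3059969 = −(11^5 · 19); the sign does not affect v_p). Step 3 — |x − y|_11 = 11^{-5} = 1/161051.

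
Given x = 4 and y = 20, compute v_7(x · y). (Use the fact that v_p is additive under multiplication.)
v_7(80) = 0

v_p(x) = 0 (factor: 4 = 7^0 · 4); v_p(y) = 0 (factor: 20 = 7^0 · 20). Additivity: v_p(xy) = v_p(x) + v_p(y) = 0 + 0 = 0. (Direct check: xy = 80 = 7^0 · (80).)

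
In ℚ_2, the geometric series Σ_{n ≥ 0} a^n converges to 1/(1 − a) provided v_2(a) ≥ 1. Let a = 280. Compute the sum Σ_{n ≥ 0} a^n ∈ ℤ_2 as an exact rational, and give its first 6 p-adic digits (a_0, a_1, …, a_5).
Σ a^n = 1/(1 − a) = -1/279;  first 6 digits = (1, 0, 0, 1, 1, 0)

v_2(a) = 3 ≥ 1, so the series converges in ℤ_2 to 1/(1 − a) = 1/(1 − 280) = -1/279. Expand this rational in ℤ_2: compute digits iteratively via d_i = x_i mod 2, x_{i+1} = (x_i − d_i)/2. The first 6 digits are (1, 0, 0, 1, 1, 0).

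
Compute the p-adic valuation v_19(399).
v_19(399) = 1

v_19(n) is the largest exponent k such that 19^k divides n. Factor out: 399 = 19^1 · 21. (Sign doesn't affect v_p.) So v_19(399) = 1.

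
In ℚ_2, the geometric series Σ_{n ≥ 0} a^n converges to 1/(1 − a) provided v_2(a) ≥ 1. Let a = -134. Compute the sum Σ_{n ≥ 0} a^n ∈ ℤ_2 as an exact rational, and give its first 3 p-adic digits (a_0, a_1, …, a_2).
Σ a^n = 1/(1 − a) = 1/135;  first 3 digits = (1, 1, 1)

v_2(a) = 1 ≥ 1, so the series converges in ℤ_2 to 1/(1 − a) = 1/(1 − (-134)) = 1/135. Expand this rational in ℤ_2: compute digits iteratively via d_i = x_i mod 2, x_{i+1} = (x_i − d_i)/2. The first 3 digits are (1, 1, 1).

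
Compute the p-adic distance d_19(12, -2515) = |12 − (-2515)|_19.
d_19(12, -2515) = 1/361

Step 1 — x − y = 12 − (-2515) = 2527. Step 2 — v_19(2527) = 2 (factor: 2527 = (19^2 · 7); the sign does not affect v_p). Step 3 — |x − y|_19 = 19^{-2} = 1/361.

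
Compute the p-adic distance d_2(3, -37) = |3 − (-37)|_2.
d_2(3, -37) = 1/8

Step 1 — x − y = 3 − (-37) = 40. Step 2 — v_2(40) = 3 (factor: 40 = (2^3 · 5); the sign does not affect v_p). Step 3 — |x − y|_2 = 2^{-3} = 1/8.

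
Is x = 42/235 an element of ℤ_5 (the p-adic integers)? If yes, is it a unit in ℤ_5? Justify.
x ∉ ℤ_5 (v_5(x) = -1 < 0)

ℤ_5 = {x ∈ ℚ_5 : v_5(x) ≥ 0} and ℤ_5^× = {x ∈ ℤ_5 : v_5(x) = 0}. Here v_5(42/235) = v_5(num) − v_5(den) = -1; compare against these criteria.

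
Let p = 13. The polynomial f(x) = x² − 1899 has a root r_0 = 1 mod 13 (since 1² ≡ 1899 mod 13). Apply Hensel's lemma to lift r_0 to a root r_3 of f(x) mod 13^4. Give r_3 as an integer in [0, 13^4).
r_3 = 13118 (mod 28561)

Hensel's recurrence: r_{i+1} = r_i − f(r_i)·(f′(r_i))^{-1} mod 13^{i+2}, with f′(x) = 2x. Iterate:
  r_0 = 1 (mod 13)
  r_1 = 105 (mod 169)
  r_2 = 2133 (mod 2197)
  r_3 = 13118 (mod 28561)
Final: r_3 = 13118, and one checks f(r_3) ≡ 0 mod 13^4.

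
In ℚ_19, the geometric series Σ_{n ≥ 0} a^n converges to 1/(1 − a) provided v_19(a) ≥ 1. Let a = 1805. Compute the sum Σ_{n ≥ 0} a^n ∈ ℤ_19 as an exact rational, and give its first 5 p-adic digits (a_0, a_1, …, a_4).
Σ a^n = 1/(1 − a) = -1/1804;  first 5 digits = (1, 0, 5, 0, 6)

v_19(a) = 2 ≥ 1, so the series converges in ℤ_19 to 1/(1 − a) = 1/(1 − 1805) = -1/1804. Expand this rational in ℤ_19: compute digits iteratively via d_i = x_i mod 19, x_{i+1} = (x_i − d_i)/19. The first 5 digits are (1, 0, 5, 0, 6).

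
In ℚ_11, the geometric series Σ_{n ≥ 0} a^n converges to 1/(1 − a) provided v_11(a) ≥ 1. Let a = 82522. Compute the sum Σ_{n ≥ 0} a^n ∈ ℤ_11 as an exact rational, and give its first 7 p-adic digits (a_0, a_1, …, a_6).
Σ a^n = 1/(1 − a) = -1/82521;  first 7 digits = (1, 0, 0, 7, 5, 0, 5)

v_11(a) = 3 ≥ 1, so the series converges in ℤ_11 to 1/(1 − a) = 1/(1 − 82522) = -1/82521. Expand this rational in ℤ_11: compute digits iteratively via d_i = x_i mod 11, x_{i+1} = (x_i − d_i)/11. The first 7 digits are (1, 0, 0, 7, 5, 0, 5).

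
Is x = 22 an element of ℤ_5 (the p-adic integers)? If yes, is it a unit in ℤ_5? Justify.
x ∈ ℤ_5^× (unit); v_5(x) = 0

ℤ_5 = {x ∈ ℚ_5 : v_5(x) ≥ 0} and ℤ_5^× = {x ∈ ℤ_5 : v_5(x) = 0}. Here v_5(22) = v_5(num) − v_5(den) = 0; compare against these criteria.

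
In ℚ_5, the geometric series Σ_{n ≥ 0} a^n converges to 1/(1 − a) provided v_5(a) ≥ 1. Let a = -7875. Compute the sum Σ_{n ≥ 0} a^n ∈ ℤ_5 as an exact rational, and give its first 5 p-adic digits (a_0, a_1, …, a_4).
Σ a^n = 1/(1 − a) = 1/7876;  first 5 digits = (1, 0, 0, 2, 2)

v_5(a) = 3 ≥ 1, so the series converges in ℤ_5 to 1/(1 − a) = 1/(1 − (-7875)) = 1/7876. Expand this rational in ℤ_5: compute digits iteratively via d_i = x_i mod 5, x_{i+1} = (x_i − d_i)/5. The first 5 digits are (1, 0, 0, 2, 2).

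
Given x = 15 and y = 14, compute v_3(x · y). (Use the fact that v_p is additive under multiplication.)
v_3(210) = 1

v_p(x) = 1 (factor: 15 = 3^1 · 5); v_p(y) = 0 (factor: 14 = 3^0 · 14). Additivity: v_p(xy) = v_p(x) + v_p(y) = 1 + 0 = 1. (Direct check: xy = 210 = 3^1 · (70).)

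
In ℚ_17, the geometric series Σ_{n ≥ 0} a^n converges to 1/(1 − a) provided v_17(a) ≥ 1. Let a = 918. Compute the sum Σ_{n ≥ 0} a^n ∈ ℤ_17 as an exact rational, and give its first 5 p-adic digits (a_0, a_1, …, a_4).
Σ a^n = 1/(1 − a) = -1/917;  first 5 digits = (1, 3, 12, 11, 3)

v_17(a) = 1 ≥ 1, so the series converges in ℤ_17 to 1/(1 − a) = 1/(1 − 918) = -1/917. Expand this rational in ℤ_17: compute digits iteratively via d_i = x_i mod 17, x_{i+1} = (x_i − d_i)/17. The first 5 digits are (1, 3, 12, 11, 3).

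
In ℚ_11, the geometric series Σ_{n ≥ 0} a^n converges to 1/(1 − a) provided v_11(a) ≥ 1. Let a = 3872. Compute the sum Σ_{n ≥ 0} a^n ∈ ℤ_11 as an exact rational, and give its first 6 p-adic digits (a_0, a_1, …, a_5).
Σ a^n = 1/(1 − a) = -1/3871;  first 6 digits = (1, 0, 10, 2, 1, 5)

v_11(a) = 2 ≥ 1, so the series converges in ℤ_11 to 1/(1 − a) = 1/(1 − 3872) = -1/3871. Expand this rational in ℤ_11: compute digits iteratively via d_i = x_i mod 11, x_{i+1} = (x_i − d_i)/11. The first 6 digits are (1, 0, 10, 2, 1, 5).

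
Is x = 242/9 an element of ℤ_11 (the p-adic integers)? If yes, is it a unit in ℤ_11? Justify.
x ∈ ℤ_11 but not a unit; v_11(x) = 2 > 0

ℤ_11 = {x ∈ ℚ_11 : v_11(x) ≥ 0} and ℤ_11^× = {x ∈ ℤ_11 : v_11(x) = 0}. Here v_11(242/9) = v_11(num) − v_11(den) = 2; compare against these criteria.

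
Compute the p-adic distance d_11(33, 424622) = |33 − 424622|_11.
d_11(33, 424622) = 1/14641

Step 1 — x − y = 33 − 424622 = -424589. Step 2 — v_11(-424589) = 4 (factor: -424589 = −(11^4 · 29); the sign does not affect v_p). Step 3 — |x − y|_11 = 11^{-4} = 1/14641.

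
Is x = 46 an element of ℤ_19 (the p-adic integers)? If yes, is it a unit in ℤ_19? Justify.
x ∈ ℤ_19^× (unit); v_19(x) = 0

ℤ_19 = {x ∈ ℚ_19 : v_19(x) ≥ 0} and ℤ_19^× = {x ∈ ℤ_19 : v_19(x) = 0}. Here v_19(46) = v_19(num) − v_19(den) = 0; compare against these criteria.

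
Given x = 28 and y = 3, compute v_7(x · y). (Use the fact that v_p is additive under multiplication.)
v_7(84) = 1

v_p(x) = 1 (factor: 28 = 7^1 · 4); v_p(y) = 0 (factor: 3 = 7^0 · 3). Additivity: v_p(xy) = v_p(x) + v_p(y) = 1 + 0 = 1. (Direct check: xy = 84 = 7^1 · (12).)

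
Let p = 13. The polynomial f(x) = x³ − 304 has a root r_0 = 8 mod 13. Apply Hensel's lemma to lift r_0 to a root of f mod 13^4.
r_3 = 27906 (mod 28561)

Hensel: r_{i+1} = r_i − f(r_i)/f′(r_i) mod 13^{i+2}, where f′(x) = 3x². Iterate:
  r_0 = 8 (mod 13)
  r_1 = 21 (mod 169)
  r_2 = 1542 (mod 2197)
  r_3 = 27906 (mod 28561)
Final: r = 27906 with f(r) ≡ 0 mod 13^4.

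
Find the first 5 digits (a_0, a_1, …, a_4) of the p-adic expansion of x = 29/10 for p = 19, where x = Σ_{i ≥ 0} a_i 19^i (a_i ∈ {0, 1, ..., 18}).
(a_0, …, a_4) = (1, 2, 17, 1, 17)

v_19(29/10) = 0 (numerator and denominator both coprime to 19), so x ∈ ℤ_19^×. Compute digits iteratively via a_i = x_i mod 19, x_{i+1} = (x_i − a_i)/19, with x_0 = x:
  x_0 = 29/10;  a_0 = 1;  x_1 = (x_0 − 1)/19 = 1/10
  x_1 = 1/10;  a_1 = 2;  x_2 = (x_1 − 2)/19 = -1/10
  x_2 = -1/10;  a_2 = 17;  x_3 = (x_2 − 17)/19 = -9/10
  x_3 = -9/10;  a_3 = 1;  x_4 = (x_3 − 1)/19 = -1/10
  x_4 = -1/10;  a_4 = 17;  x_5 = (x_4 − 17)/19 = -9/10
Digits: (1, 2, 17, 1, 17).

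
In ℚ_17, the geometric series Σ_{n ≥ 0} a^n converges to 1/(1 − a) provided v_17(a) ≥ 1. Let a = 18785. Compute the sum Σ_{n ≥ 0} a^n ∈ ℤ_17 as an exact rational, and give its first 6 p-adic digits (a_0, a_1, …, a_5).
Σ a^n = 1/(1 − a) = -1/18784;  first 6 digits = (1, 0, 14, 3, 9, 10)

v_17(a) = 2 ≥ 1, so the series converges in ℤ_17 to 1/(1 − a) = 1/(1 − 18785) = -1/18784. Expand this rational in ℤ_17: compute digits iteratively via d_i = x_i mod 17, x_{i+1} = (x_i − d_i)/17. The first 6 digits are (1, 0, 14, 3, 9, 10).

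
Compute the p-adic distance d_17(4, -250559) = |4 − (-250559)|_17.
d_17(4, -250559) = 1/83521

Step 1 — x − y = 4 − (-250559) = 250563. Step 2 — v_17(250563) = 4 (factor: 250563 = (17^4 · 3); the sign does not affect v_p). Step 3 — |x − y|_17 = 17^{-4} = 1/83521.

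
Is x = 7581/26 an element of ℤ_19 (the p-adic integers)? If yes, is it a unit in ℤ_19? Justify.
x ∈ ℤ_19 but not a unit; v_19(x) = 2 > 0

ℤ_19 = {x ∈ ℚ_19 : v_19(x) ≥ 0} and ℤ_19^× = {x ∈ ℤ_19 : v_19(x) = 0}. Here v_19(7581/26) = v_19(num) − v_19(den) = 2; compare against these criteria.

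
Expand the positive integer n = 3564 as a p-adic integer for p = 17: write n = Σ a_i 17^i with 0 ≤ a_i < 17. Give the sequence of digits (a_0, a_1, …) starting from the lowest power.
(a_0, a_1, …) = (11, 5, 12)

Repeated division by 17 gives the digits low-to-high: 3564 = 11 + 5·17^1 + 12·17^2. Digit sequence: (11, 5, 12).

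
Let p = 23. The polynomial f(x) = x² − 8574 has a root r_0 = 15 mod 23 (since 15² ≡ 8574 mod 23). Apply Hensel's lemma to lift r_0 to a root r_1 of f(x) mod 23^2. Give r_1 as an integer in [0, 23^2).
r_1 = 452 (mod 529)

Hensel's recurrence: r_{i+1} = r_i − f(r_i)·(f′(r_i))^{-1} mod 23^{i+2}, with f′(x) = 2x. Iterate:
  r_0 = 15 (mod 23)
  r_1 = 452 (mod 529)
Final: r_1 = 452, and one checks f(r_1) ≡ 0 mod 23^2.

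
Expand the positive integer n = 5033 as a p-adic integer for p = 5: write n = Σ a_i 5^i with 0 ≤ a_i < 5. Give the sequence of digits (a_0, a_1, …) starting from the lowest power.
(a_0, a_1, …) = (3, 1, 1, 0, 3, 1)

Repeated division by 5 gives the digits low-to-high: 5033 = 3 + 1·5^1 + 1·5^2 + 3·5^4 + 1·5^5. Digit sequence: (3, 1, 1, 0, 3, 1).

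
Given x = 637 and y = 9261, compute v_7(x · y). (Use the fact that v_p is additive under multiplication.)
v_7(5899257) = 5

v_p(x) = 2 (factor: 637 = 7^2 · 13); v_p(y) = 3 (factor: 9261 = 7^3 · 27). Additivity: v_p(xy) = v_p(x) + v_p(y) = 2 + 3 = 5. (Direct check: xy = 5899257 = 7^5 · (351).)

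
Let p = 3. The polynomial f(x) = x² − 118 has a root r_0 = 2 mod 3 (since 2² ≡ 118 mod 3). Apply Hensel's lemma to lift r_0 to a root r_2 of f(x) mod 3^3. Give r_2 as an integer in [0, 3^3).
r_2 = 8 (mod 27)

Hensel's recurrence: r_{i+1} = r_i − f(r_i)·(f′(r_i))^{-1} mod 3^{i+2}, with f′(x) = 2x. Iterate:
  r_0 = 2 (mod 3)
  r_1 = 8 (mod 9)
  r_2 = 8 (mod 27)
Final: r_2 = 8, and one checks f(r_2) ≡ 0 mod 3^3.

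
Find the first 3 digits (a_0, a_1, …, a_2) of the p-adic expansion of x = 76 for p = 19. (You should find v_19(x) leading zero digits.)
(a_0, …, a_2) = (0, 4, 0)

v_19(76) = 1, so a_0 = ... = a_0 = 0. Factor out: x = 19^1 · u with u = 4 a unit in ℤ_19. Expand u iteratively via a_{v+i} = u_i mod 19, u_{i+1} = (u_i − a_{v+i})/19:
  u_0 = 4;  a_1 = 4;  u_1 = (u_0 − 4)/19 = 0
  u_1 = 0;  a_2 = 0;  u_2 = (u_1 − 0)/19 = 0
Digits: (0, 4, 0).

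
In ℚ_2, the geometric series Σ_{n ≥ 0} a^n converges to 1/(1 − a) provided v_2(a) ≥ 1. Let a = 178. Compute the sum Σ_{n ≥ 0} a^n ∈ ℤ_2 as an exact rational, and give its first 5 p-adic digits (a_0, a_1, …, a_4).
Σ a^n = 1/(1 − a) = -1/177;  first 5 digits = (1, 1, 1, 1, 0)

v_2(a) = 1 ≥ 1, so the series converges in ℤ_2 to 1/(1 − a) = 1/(1 − 178) = -1/177. Expand this rational in ℤ_2: compute digits iteratively via d_i = x_i mod 2, x_{i+1} = (x_i − d_i)/2. The first 5 digits are (1, 1, 1, 1, 0).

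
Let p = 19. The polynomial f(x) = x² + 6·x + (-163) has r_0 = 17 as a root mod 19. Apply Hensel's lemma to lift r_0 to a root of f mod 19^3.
r_2 = 2430 (mod 6859)

Hensel: r_{i+1} = r_i − f(r_i)·(f′(r_i))^{-1} mod 19^{i+2}, f′(x) = 2x + 6. Iterate:
  r_0 = 17 (mod 19)
  r_1 = 264 (mod 361)
  r_2 = 2430 (mod 6859)
Final: r = 2430 satisfies f(r) ≡ 0 mod 19^3.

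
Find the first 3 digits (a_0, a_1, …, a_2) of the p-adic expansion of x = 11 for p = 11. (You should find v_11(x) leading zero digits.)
(a_0, …, a_2) = (0, 1, 0)

v_11(11) = 1, so a_0 = ... = a_0 = 0. Factor out: x = 11^1 · u with u = 1 a unit in ℤ_11. Expand u iteratively via a_{v+i} = u_i mod 11, u_{i+1} = (u_i − a_{v+i})/11:
  u_0 = 1;  a_1 = 1;  u_1 = (u_0 − 1)/11 = 0
  u_1 = 0;  a_2 = 0;  u_2 = (u_1 − 0)/11 = 0
Digits: (0, 1, 0).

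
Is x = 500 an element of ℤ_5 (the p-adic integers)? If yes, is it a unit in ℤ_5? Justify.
x ∈ ℤ_5 but not a unit; v_5(x) = 3 > 0

ℤ_5 = {x ∈ ℚ_5 : v_5(x) ≥ 0} and ℤ_5^× = {x ∈ ℤ_5 : v_5(x) = 0}. Here v_5(500) = v_5(num) − v_5(den) = 3; compare against these criteria.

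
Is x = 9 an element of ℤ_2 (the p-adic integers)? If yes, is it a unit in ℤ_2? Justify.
x ∈ ℤ_2^× (unit); v_2(x) = 0

ℤ_2 = {x ∈ ℚ_2 : v_2(x) ≥ 0} and ℤ_2^× = {x ∈ ℤ_2 : v_2(x) = 0}. Here v_2(9) = v_2(num) − v_2(den) = 0; compare against these criteria.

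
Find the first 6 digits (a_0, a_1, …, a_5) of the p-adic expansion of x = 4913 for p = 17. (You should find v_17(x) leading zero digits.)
(a_0, …, a_5) = (0, 0, 0, 1, 0, 0)

v_17(4913) = 3, so a_0 = ... = a_2 = 0. Factor out: x = 17^3 · u with u = 1 a unit in ℤ_17. Expand u iteratively via a_{v+i} = u_i mod 17, u_{i+1} = (u_i − a_{v+i})/17:
  u_0 = 1;  a_3 = 1;  u_1 = (u_0 − 1)/17 = 0
  u_1 = 0;  a_4 = 0;  u_2 = (u_1 − 0)/17 = 0
  u_2 = 0;  a_5 = 0;  u_3 = (u_2 − 0)/17 = 0
Digits: (0, 0, 0, 1, 0, 0).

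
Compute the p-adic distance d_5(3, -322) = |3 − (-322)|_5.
d_5(3, -322) = 1/25

Step 1 — x − y = 3 − (-322) = 325. Step 2 — v_5(325) = 2 (factor: 325 = (5^2 · 13); the sign does not affect v_p). Step 3 — |x − y|_5 = 5^{-2} = 1/25.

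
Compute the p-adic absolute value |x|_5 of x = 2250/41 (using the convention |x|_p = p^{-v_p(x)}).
|2250/41|_5 = 1/125

Step 1 — compute v_5(x) by factoring powers of 5 out of the numerator and denominator: v_5(2250/41) = 3. Step 2 — apply |x|_p = p^{-v_p(x)} = 5^{-3} = 1/125.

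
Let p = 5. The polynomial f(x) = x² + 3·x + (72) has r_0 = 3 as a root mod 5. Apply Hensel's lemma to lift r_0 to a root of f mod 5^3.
r_2 = 93 (mod 125)

Hensel: r_{i+1} = r_i − f(r_i)·(f′(r_i))^{-1} mod 5^{i+2}, f′(x) = 2x + 3. Iterate:
  r_0 = 3 (mod 5)
  r_1 = 18 (mod 25)
  r_2 = 93 (mod 125)
Final: r = 93 satisfies f(r) ≡ 0 mod 5^3.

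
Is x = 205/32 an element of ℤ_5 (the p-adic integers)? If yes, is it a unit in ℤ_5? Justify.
x ∈ ℤ_5 but not a unit; v_5(x) = 1 > 0

ℤ_5 = {x ∈ ℚ_5 : v_5(x) ≥ 0} and ℤ_5^× = {x ∈ ℤ_5 : v_5(x) = 0}. Here v_5(205/32) = v_5(num) − v_5(den) = 1; compare against these criteria.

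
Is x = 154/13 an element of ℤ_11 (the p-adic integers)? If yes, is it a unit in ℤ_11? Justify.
x ∈ ℤ_11 but not a unit; v_11(x) = 1 > 0

ℤ_11 = {x ∈ ℚ_11 : v_11(x) ≥ 0} and ℤ_11^× = {x ∈ ℤ_11 : v_11(x) = 0}. Here v_11(154/13) = v_11(num) − v_11(den) = 1; compare against these criteria.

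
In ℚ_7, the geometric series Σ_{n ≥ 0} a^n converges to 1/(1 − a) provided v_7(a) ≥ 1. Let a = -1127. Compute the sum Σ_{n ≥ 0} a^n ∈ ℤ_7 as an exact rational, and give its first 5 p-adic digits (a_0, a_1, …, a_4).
Σ a^n = 1/(1 − a) = 1/1128;  first 5 digits = (1, 0, 5, 3, 3)

v_7(a) = 2 ≥ 1, so the series converges in ℤ_7 to 1/(1 − a) = 1/(1 − (-1127)) = 1/1128. Expand this rational in ℤ_7: compute digits iteratively via d_i = x_i mod 7, x_{i+1} = (x_i − d_i)/7. The first 5 digits are (1, 0, 5, 3, 3).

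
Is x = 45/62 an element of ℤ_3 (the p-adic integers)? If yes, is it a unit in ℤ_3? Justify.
x ∈ ℤ_3 but not a unit; v_3(x) = 2 > 0

ℤ_3 = {x ∈ ℚ_3 : v_3(x) ≥ 0} and ℤ_3^× = {x ∈ ℤ_3 : v_3(x) = 0}. Here v_3(45/62) = v_3(num) − v_3(den) = 2; compare against these criteria.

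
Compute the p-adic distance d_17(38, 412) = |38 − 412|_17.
d_17(38, 412) = 1/17

Step 1 — x − y = 38 − 412 = -374. Step 2 — v_17(-374) = 1 (factor: -374 = −(17^1 · 22); the sign does not affect v_p). Step 3 — |x − y|_17 = 17^{-1} = 1/17.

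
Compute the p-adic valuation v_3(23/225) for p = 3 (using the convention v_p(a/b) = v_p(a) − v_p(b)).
v_3(23/225) = -2

Factor powers of 3 from the numerator and denominator of the reduced fraction: 23 = 3^0 · 23 and 225 = 3^2 · 25. Apply v_p(a/b) = v_p(a) − v_p(b): v_3(23/225) = 0 − 2 = -2.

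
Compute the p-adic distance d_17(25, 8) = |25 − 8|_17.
d_17(25, 8) = 1/17

Step 1 — x − y = 25 − 8 = 17. Step 2 — v_17(17) = 1 (factor: 17 = (17^1 · 1); the sign does not affect v_p). Step 3 — |x − y|_17 = 17^{-1} = 1/17.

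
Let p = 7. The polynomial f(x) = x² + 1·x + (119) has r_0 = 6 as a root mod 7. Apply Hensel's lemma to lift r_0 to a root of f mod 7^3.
r_2 = 216 (mod 343)

Hensel: r_{i+1} = r_i − f(r_i)·(f′(r_i))^{-1} mod 7^{i+2}, f′(x) = 2x + 1. Iterate:
  r_0 = 6 (mod 7)
  r_1 = 20 (mod 49)
  r_2 = 216 (mod 343)
Final: r = 216 satisfies f(r) ≡ 0 mod 7^3.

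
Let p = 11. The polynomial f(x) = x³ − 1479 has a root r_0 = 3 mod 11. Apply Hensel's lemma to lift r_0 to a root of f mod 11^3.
r_2 = 1092 (mod 1331)

Hensel: r_{i+1} = r_i − f(r_i)/f′(r_i) mod 11^{i+2}, where f′(x) = 3x². Iterate:
  r_0 = 3 (mod 11)
  r_1 = 3 (mod 121)
  r_2 = 1092 (mod 1331)
Final: r = 1092 with f(r) ≡ 0 mod 11^3.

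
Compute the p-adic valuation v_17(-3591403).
v_17(-3591403) = 4

v_17(n) is the largest exponent k such that 17^k divides n. Factor out: -3591403 = -17^4 · 43. (Sign doesn't affect v_p.) So v_17(-3591403) = 4.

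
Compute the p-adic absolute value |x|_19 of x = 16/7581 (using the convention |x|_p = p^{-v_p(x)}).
|16/7581|_19 = 361

Step 1 — compute v_19(x) by factoring powers of 19 out of the numerator and denominator: v_19(16/7581) = -2. Step 2 — apply |x|_p = p^{-v_p(x)} = 19^{2} = 361.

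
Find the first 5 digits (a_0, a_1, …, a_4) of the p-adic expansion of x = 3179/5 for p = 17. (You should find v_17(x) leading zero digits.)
(a_0, …, a_4) = (0, 0, 9, 3, 10)

v_17(3179/5) = 2, so a_0 = ... = a_1 = 0. Factor out: x = 17^2 · u with u = 11/5 a unit in ℤ_17. Expand u iteratively via a_{v+i} = u_i mod 17, u_{i+1} = (u_i − a_{v+i})/17:
  u_0 = 11/5;  a_2 = 9;  u_1 = (u_0 − 9)/17 = -2/5
  u_1 = -2/5;  a_3 = 3;  u_2 = (u_1 − 3)/17 = -1/5
  u_2 = -1/5;  a_4 = 10;  u_3 = (u_2 − 10)/17 = -3/5
Digits: (0, 0, 9, 3, 10).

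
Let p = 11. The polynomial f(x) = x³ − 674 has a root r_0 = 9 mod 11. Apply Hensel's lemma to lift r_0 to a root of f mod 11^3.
r_2 = 801 (mod 1331)

Hensel: r_{i+1} = r_i − f(r_i)/f′(r_i) mod 11^{i+2}, where f′(x) = 3x². Iterate:
  r_0 = 9 (mod 11)
  r_1 = 75 (mod 121)
  r_2 = 801 (mod 1331)
Final: r = 801 with f(r) ≡ 0 mod 11^3.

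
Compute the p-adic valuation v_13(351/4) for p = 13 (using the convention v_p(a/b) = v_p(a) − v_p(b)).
v_13(351/4) = 1

Factor powers of 13 from the numerator and denominator of the reduced fraction: 351 = 13^1 · 27 and 4 = 13^0 · 4. Apply v_p(a/b) = v_p(a) − v_p(b): v_13(351/4) = 1 − 0 = 1.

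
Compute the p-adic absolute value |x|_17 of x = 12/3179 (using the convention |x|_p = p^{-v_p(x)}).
|12/3179|_17 = 289

Step 1 — compute v_17(x) by factoring powers of 17 out of the numerator and denominator: v_17(12/3179) = -2. Step 2 — apply |x|_p = p^{-v_p(x)} = 17^{2} = 289.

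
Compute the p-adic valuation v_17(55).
v_17(55) = 0

v_17(n) is the largest exponent k such that 17^k divides n. Factor out: 55 = 17^0 · 55. (Sign doesn't affect v_p.) So v_17(55) = 0.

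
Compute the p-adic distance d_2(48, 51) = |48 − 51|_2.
d_2(48, 51) = 1

Step 1 — x − y = 48 − 51 = -3. Step 2 — v_2(-3) = 0 (factor: -3 = −(2^0 · 3); the sign does not affect v_p). Step 3 — |x − y|_2 = 2^{0} = 1.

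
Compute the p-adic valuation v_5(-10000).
v_5(-10000) = 4

v_5(n) is the largest exponent k such that 5^k divides n. Factor out: -10000 = -5^4 · 16. (Sign doesn't affect v_p.) So v_5(-10000) = 4.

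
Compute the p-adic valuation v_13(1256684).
v_13(1256684) = 4

v_13(n) is the largest exponent k such that 13^k divides n. Factor out: 1256684 = 13^4 · 44. (Sign doesn't affect v_p.) So v_13(1256684) = 4.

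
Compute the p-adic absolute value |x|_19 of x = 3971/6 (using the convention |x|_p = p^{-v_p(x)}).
|3971/6|_19 = 1/361

Step 1 — compute v_19(x) by factoring powers of 19 out of the numerator and denominator: v_19(3971/6) = 2. Step 2 — apply |x|_p = p^{-v_p(x)} = 19^{-2} = 1/361.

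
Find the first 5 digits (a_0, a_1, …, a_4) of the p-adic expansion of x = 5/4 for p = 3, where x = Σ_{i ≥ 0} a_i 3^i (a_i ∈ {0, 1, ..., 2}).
(a_0, …, a_4) = (2, 2, 0, 2, 0)

v_3(5/4) = 0 (numerator and denominator both coprime to 3), so x ∈ ℤ_3^×. Compute digits iteratively via a_i = x_i mod 3, x_{i+1} = (x_i − a_i)/3, with x_0 = x:
  x_0 = 5/4;  a_0 = 2;  x_1 = (x_0 − 2)/3 = -1/4
  x_1 = -1/4;  a_1 = 2;  x_2 = (x_1 − 2)/3 = -3/4
  x_2 = -3/4;  a_2 = 0;  x_3 = (x_2 − 0)/3 = -1/4
  x_3 = -1/4;  a_3 = 2;  x_4 = (x_3 − 2)/3 = -3/4
  x_4 = -3/4;  a_4 = 0;  x_5 = (x_4 − 0)/3 = -1/4
Digits: (2, 2, 0, 2, 0).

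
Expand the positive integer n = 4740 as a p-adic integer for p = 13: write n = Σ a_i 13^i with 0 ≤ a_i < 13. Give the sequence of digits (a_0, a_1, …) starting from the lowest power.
(a_0, a_1, …) = (8, 0, 2, 2)

Repeated division by 13 gives the digits low-to-high: 4740 = 8 + 2·13^2 + 2·13^3. Digit sequence: (8, 0, 2, 2).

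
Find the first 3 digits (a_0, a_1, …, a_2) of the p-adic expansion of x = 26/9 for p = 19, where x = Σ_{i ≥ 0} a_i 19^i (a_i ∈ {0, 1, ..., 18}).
(a_0, …, a_2) = (5, 2, 2)

v_19(26/9) = 0 (numerator and denominator both coprime to 19), so x ∈ ℤ_19^×. Compute digits iteratively via a_i = x_i mod 19, x_{i+1} = (x_i − a_i)/19, with x_0 = x:
  x_0 = 26/9;  a_0 = 5;  x_1 = (x_0 − 5)/19 = -1/9
  x_1 = -1/9;  a_1 = 2;  x_2 = (x_1 − 2)/19 = -1/9
  x_2 = -1/9;  a_2 = 2;  x_3 = (x_2 − 2)/19 = -1/9
Digits: (5, 2, 2).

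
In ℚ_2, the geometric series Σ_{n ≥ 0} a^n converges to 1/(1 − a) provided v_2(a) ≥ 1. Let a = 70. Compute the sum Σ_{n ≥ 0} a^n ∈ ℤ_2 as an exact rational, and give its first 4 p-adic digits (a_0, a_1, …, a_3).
Σ a^n = 1/(1 − a) = -1/69;  first 4 digits = (1, 1, 0, 0)

v_2(a) = 1 ≥ 1, so the series converges in ℤ_2 to 1/(1 − a) = 1/(1 − 70) = -1/69. Expand this rational in ℤ_2: compute digits iteratively via d_i = x_i mod 2, x_{i+1} = (x_i − d_i)/2. The first 4 digits are (1, 1, 0, 0).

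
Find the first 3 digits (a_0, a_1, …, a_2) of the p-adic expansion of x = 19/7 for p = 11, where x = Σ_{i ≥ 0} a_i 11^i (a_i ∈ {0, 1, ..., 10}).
(a_0, …, a_2) = (9, 1, 3)

v_11(19/7) = 0 (numerator and denominator both coprime to 11), so x ∈ ℤ_11^×. Compute digits iteratively via a_i = x_i mod 11, x_{i+1} = (x_i − a_i)/11, with x_0 = x:
  x_0 = 19/7;  a_0 = 9;  x_1 = (x_0 − 9)/11 = -4/7
  x_1 = -4/7;  a_1 = 1;  x_2 = (x_1 − 1)/11 = -1/7
  x_2 = -1/7;  a_2 = 3;  x_3 = (x_2 − 3)/11 = -2/7
Digits: (9, 1, 3).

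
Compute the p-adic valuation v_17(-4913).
v_17(-4913) = 3

v_17(n) is the largest exponent k such that 17^k divides n. Factor out: -4913 = -17^3 · 1. (Sign doesn't affect v_p.) So v_17(-4913) = 3.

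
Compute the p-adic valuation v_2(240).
v_2(240) = 4

v_2(n) is the largest exponent k such that 2^k divides n. Factor out: 240 = 2^4 · 15. (Sign doesn't affect v_p.) So v_2(240) = 4.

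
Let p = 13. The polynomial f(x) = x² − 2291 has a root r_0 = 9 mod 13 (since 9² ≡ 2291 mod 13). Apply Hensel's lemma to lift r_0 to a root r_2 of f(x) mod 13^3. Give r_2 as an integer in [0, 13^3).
r_2 = 1972 (mod 2197)

Hensel's recurrence: r_{i+1} = r_i − f(r_i)·(f′(r_i))^{-1} mod 13^{i+2}, with f′(x) = 2x. Iterate:
  r_0 = 9 (mod 13)
  r_1 = 113 (mod 169)
  r_2 = 1972 (mod 2197)
Final: r_2 = 1972, and one checks f(r_2) ≡ 0 mod 13^3.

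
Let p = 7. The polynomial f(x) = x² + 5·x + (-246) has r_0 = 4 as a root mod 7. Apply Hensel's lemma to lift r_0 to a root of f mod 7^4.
r_3 = 137 (mod 2401)

Hensel: r_{i+1} = r_i − f(r_i)·(f′(r_i))^{-1} mod 7^{i+2}, f′(x) = 2x + 5. Iterate:
  r_0 = 4 (mod 7)
  r_1 = 39 (mod 49)
  r_2 = 137 (mod 343)
  r_3 = 137 (mod 2401)
Final: r = 137 satisfies f(r) ≡ 0 mod 7^4.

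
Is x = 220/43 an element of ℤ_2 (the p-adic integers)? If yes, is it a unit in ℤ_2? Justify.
x ∈ ℤ_2 but not a unit; v_2(x) = 2 > 0

ℤ_2 = {x ∈ ℚ_2 : v_2(x) ≥ 0} and ℤ_2^× = {x ∈ ℤ_2 : v_2(x) = 0}. Here v_2(220/43) = v_2(num) − v_2(den) = 2; compare against these criteria.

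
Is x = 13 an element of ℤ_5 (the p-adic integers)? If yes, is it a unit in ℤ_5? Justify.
x ∈ ℤ_5^× (unit); v_5(x) = 0

ℤ_5 = {x ∈ ℚ_5 : v_5(x) ≥ 0} and ℤ_5^× = {x ∈ ℤ_5 : v_5(x) = 0}. Here v_5(13) = v_5(num) − v_5(den) = 0; compare against these criteria.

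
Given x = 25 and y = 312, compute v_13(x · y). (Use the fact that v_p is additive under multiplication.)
v_13(7800) = 1

v_p(x) = 0 (factor: 25 = 13^0 · 25); v_p(y) = 1 (factor: 312 = 13^1 · 24). Additivity: v_p(xy) = v_p(x) + v_p(y) = 0 + 1 = 1. (Direct check: xy = 7800 = 13^1 · (600).)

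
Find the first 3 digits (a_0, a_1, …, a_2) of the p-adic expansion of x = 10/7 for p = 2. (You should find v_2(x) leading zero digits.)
(a_0, …, a_2) = (0, 1, 1)

v_2(10/7) = 1, so a_0 = ... = a_0 = 0. Factor out: x = 2^1 · u with u = 5/7 a unit in ℤ_2. Expand u iteratively via a_{v+i} = u_i mod 2, u_{i+1} = (u_i − a_{v+i})/2:
  u_0 = 5/7;  a_1 = 1;  u_1 = (u_0 − 1)/2 = -1/7
  u_1 = -1/7;  a_2 = 1;  u_2 = (u_1 − 1)/2 = -4/7
Digits: (0, 1, 1).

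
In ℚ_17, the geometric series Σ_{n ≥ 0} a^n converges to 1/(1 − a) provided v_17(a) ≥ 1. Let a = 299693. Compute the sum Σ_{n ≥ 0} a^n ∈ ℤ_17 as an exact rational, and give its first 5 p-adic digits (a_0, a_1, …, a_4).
Σ a^n = 1/(1 − a) = -1/299692;  first 5 digits = (1, 0, 0, 10, 3)

v_17(a) = 3 ≥ 1, so the series converges in ℤ_17 to 1/(1 − a) = 1/(1 − 299693) = -1/299692. Expand this rational in ℤ_17: compute digits iteratively via d_i = x_i mod 17, x_{i+1} = (x_i − d_i)/17. The first 5 digits are (1, 0, 0, 10, 3).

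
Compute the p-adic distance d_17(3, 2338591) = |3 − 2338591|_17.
d_17(3, 2338591) = 1/83521

Step 1 — x − y = 3 − 2338591 = -2338588. Step 2 — v_17(-2338588) = 4 (factor: -2338588 = −(17^4 · 28); the sign does not affect v_p). Step 3 — |x − y|_17 = 17^{-4} = 1/83521.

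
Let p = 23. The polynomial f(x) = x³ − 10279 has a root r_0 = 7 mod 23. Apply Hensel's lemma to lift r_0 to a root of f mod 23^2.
r_1 = 53 (mod 529)

Hensel: r_{i+1} = r_i − f(r_i)/f′(r_i) mod 23^{i+2}, where f′(x) = 3x². Iterate:
  r_0 = 7 (mod 23)
  r_1 = 53 (mod 529)
Final: r = 53 with f(r) ≡ 0 mod 23^2.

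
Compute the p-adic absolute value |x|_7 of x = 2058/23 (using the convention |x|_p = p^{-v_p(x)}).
|2058/23|_7 = 1/343

Step 1 — compute v_7(x) by factoring powers of 7 out of the numerator and denominator: v_7(2058/23) = 3. Step 2 — apply |x|_p = p^{-v_p(x)} = 7^{-3} = 1/343.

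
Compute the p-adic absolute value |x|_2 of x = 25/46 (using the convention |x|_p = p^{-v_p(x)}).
|25/46|_2 = 2

Step 1 — compute v_2(x) by factoring powers of 2 out of the numerator and denominator: v_2(25/46) = -1. Step 2 — apply |x|_p = p^{-v_p(x)} = 2^{1} = 2.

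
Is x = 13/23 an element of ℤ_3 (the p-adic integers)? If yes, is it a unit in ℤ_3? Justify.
x ∈ ℤ_3^× (unit); v_3(x) = 0

ℤ_3 = {x ∈ ℚ_3 : v_3(x) ≥ 0} and ℤ_3^× = {x ∈ ℤ_3 : v_3(x) = 0}. Here v_3(13/23) = v_3(num) − v_3(den) = 0; compare against these criteria.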